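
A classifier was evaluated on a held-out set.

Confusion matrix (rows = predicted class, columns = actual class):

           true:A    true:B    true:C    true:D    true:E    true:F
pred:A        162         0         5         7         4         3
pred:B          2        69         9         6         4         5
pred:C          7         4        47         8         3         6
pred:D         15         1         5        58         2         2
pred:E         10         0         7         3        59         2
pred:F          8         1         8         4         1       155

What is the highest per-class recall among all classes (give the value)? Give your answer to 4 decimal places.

Per-class recall (TP/(TP+FN)):
  A: TP=162, FN=2+7+15+10+8=42 → 162/204 = 0.79412
  B: TP=69, FN=0+4+1+0+1=6 → 69/75 = 0.92000
  C: TP=47, FN=5+9+5+7+8=34 → 47/81 = 0.58025
  D: TP=58, FN=7+6+8+3+4=28 → 58/86 = 0.67442
  E: TP=59, FN=4+4+3+2+1=14 → 59/73 = 0.80822
  F: TP=155, FN=3+5+6+2+2=18 → 155/173 = 0.89595
Highest is class 'B' with recall = 0.9200.

0.9200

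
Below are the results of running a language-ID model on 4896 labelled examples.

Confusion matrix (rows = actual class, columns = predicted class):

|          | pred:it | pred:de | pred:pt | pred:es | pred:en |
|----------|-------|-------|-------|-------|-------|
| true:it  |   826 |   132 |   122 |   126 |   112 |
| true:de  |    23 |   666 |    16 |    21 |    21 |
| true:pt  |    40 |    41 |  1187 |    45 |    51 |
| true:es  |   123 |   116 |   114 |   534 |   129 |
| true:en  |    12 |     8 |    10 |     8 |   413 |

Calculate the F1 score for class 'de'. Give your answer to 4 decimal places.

0.7789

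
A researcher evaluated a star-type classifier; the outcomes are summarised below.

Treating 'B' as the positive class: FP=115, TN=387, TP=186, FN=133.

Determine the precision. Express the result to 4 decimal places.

Precision = TP/(TP+FP) = 186/(186+115) = 186/301 = 0.6179

0.6179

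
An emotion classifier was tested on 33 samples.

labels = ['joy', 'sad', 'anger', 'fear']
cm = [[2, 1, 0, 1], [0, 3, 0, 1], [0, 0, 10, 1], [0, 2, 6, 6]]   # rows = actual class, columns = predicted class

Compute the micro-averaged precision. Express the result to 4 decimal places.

Micro-averaging pools counts across classes: ΣTP=21, ΣFP=12, ΣFN=12.
Micro-precision = TP/(TP+FP) on pooled counts = 0.6364 (equals overall accuracy in single-label multiclass).

0.6364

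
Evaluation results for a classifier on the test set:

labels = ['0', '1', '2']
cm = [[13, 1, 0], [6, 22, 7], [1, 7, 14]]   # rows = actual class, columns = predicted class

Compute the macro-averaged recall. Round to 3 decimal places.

0.731

Per-class recall (TP/(TP+FN)):
  0: TP=13, FN=1+0=1 → 13/14 = 0.9286
  1: TP=22, FN=6+7=13 → 22/35 = 0.6286
  2: TP=14, FN=1+7=8 → 14/22 = 0.6364
Macro-recall = mean = (0.9286 + 0.6286 + 0.6364) / 3 = 0.731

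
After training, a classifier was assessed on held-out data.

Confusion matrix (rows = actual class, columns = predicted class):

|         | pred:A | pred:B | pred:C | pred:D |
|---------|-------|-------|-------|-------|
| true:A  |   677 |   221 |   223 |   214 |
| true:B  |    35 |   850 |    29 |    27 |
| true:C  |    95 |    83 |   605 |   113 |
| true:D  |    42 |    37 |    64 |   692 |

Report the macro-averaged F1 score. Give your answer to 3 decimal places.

Per-class F1 score (2·TP/(2·TP+FP+FN)):
  A: TP=677, FP=35+95+42=172, FN=221+223+214=658 → 1354/2184 = 0.6200
  B: TP=850, FP=221+83+37=341, FN=35+29+27=91 → 1700/2132 = 0.7974
  C: TP=605, FP=223+29+64=316, FN=95+83+113=291 → 1210/1817 = 0.6659
  D: TP=692, FP=214+27+113=354, FN=42+37+64=143 → 1384/1881 = 0.7358
Macro-F1 score = mean = (0.6200 + 0.7974 + 0.6659 + 0.7358) / 4 = 0.705

0.705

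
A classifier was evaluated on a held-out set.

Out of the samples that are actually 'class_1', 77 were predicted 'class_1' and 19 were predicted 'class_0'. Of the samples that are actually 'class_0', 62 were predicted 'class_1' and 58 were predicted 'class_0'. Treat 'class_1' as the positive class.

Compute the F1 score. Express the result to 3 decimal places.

Precision = TP/(TP+FP) = 77/139 = 0.5540
Recall = TP/(TP+FN) = 77/96 = 0.8021
F1 = 2·TP/(2·TP+FP+FN) = 154/235 = 0.655

0.655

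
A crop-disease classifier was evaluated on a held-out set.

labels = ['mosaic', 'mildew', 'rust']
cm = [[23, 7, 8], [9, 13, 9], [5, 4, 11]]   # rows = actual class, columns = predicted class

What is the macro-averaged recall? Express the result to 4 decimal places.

Per-class recall (TP/(TP+FN)):
  mosaic: TP=23, FN=7+8=15 → 23/38 = 0.60526
  mildew: TP=13, FN=9+9=18 → 13/31 = 0.41935
  rust: TP=11, FN=5+4=9 → 11/20 = 0.55000
Macro-recall = mean = (0.60526 + 0.41935 + 0.55000) / 3 = 0.5249

0.5249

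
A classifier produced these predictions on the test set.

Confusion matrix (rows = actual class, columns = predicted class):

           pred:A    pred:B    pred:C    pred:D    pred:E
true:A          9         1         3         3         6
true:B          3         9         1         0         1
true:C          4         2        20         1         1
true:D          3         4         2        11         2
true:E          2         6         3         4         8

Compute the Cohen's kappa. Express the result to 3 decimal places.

0.401

Observed agreement pₒ = trace/N = 57/109 = 0.5229
Expected agreement pₑ = Σ (rowᵢ·colᵢ)/N² = (22·21 + 14·22 + 28·29 + 22·19 + 23·18)/109² = 0.2032
κ = (pₒ − pₑ)/(1 − pₑ) = (0.5229 − 0.2032)/(1 − 0.2032) = 0.401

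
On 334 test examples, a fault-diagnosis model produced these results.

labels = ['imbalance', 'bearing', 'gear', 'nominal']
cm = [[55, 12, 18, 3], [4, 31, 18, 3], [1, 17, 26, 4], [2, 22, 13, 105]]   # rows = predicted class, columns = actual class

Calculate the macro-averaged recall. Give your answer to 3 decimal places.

0.631

Per-class recall (TP/(TP+FN)):
  imbalance: TP=55, FN=4+1+2=7 → 55/62 = 0.8871
  bearing: TP=31, FN=12+17+22=51 → 31/82 = 0.3780
  gear: TP=26, FN=18+18+13=49 → 26/75 = 0.3467
  nominal: TP=105, FN=3+3+4=10 → 105/115 = 0.9130
Macro-recall = mean = (0.8871 + 0.3780 + 0.3467 + 0.9130) / 4 = 0.631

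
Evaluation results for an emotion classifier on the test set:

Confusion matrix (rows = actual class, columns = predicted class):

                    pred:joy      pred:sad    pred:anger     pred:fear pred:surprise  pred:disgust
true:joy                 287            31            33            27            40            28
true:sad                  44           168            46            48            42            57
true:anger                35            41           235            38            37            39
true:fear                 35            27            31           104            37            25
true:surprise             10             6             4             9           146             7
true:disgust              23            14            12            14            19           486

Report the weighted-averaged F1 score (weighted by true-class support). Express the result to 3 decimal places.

Per-class F1 score (2·TP/(2·TP+FP+FN)):
  joy: TP=287, FP=44+35+35+10+23=147, FN=31+33+27+40+28=159 → 574/880 = 0.6523
  sad: TP=168, FP=31+41+27+6+14=119, FN=44+46+48+42+57=237 → 336/692 = 0.4855
  anger: TP=235, FP=33+46+31+4+12=126, FN=35+41+38+37+39=190 → 470/786 = 0.5980
  fear: TP=104, FP=27+48+38+9+14=136, FN=35+27+31+37+25=155 → 208/499 = 0.4168
  surprise: TP=146, FP=40+42+37+37+19=175, FN=10+6+4+9+7=36 → 292/503 = 0.5805
  disgust: TP=486, FP=28+57+39+25+7=156, FN=23+14+12+14+19=82 → 972/1210 = 0.8033
Weighted-F1 score = Σ (supportᵢ/N)·F1 scoreᵢ with N=2285: (446/2285)·0.6523 + (405/2285)·0.4855 + (425/2285)·0.5980 + (259/2285)·0.4168 + (182/2285)·0.5805 + (568/2285)·0.8033 = 0.618

0.618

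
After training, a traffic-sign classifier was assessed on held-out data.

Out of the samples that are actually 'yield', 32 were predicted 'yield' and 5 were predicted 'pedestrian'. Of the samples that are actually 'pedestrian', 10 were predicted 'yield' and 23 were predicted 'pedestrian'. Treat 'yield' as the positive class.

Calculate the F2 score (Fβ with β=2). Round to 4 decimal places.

0.8421

Fβ = (1+β²)·TP / ((1+β²)·TP + β²·FN + FP), with β²=4
= 5·32 / (5·32 + 4·5 + 10) = 0.8421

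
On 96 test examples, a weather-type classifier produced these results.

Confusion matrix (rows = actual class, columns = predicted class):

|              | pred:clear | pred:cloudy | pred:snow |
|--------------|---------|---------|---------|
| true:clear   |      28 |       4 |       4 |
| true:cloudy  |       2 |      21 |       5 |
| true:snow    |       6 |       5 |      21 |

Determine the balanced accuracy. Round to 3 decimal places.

0.728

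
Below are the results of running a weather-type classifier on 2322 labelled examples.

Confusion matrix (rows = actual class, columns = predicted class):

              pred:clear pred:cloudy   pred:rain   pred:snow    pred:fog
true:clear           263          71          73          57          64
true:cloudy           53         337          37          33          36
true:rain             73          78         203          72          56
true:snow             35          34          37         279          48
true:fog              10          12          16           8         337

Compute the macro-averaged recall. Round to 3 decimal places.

Per-class recall (TP/(TP+FN)):
  clear: TP=263, FN=71+73+57+64=265 → 263/528 = 0.4981
  cloudy: TP=337, FN=53+37+33+36=159 → 337/496 = 0.6794
  rain: TP=203, FN=73+78+72+56=279 → 203/482 = 0.4212
  snow: TP=279, FN=35+34+37+48=154 → 279/433 = 0.6443
  fog: TP=337, FN=10+12+16+8=46 → 337/383 = 0.8799
Macro-recall = mean = (0.4981 + 0.6794 + 0.4212 + 0.6443 + 0.8799) / 5 = 0.625

0.625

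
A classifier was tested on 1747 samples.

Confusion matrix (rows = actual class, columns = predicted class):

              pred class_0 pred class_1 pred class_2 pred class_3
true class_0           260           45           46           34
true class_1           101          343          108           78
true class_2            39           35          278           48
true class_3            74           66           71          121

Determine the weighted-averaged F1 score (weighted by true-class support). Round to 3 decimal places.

0.570

Per-class F1 score (2·TP/(2·TP+FP+FN)):
  class_0: TP=260, FP=101+39+74=214, FN=45+46+34=125 → 520/859 = 0.6054
  class_1: TP=343, FP=45+35+66=146, FN=101+108+78=287 → 686/1119 = 0.6130
  class_2: TP=278, FP=46+108+71=225, FN=39+35+48=122 → 556/903 = 0.6157
  class_3: TP=121, FP=34+78+48=160, FN=74+66+71=211 → 242/613 = 0.3948
Weighted-F1 score = Σ (supportᵢ/N)·F1 scoreᵢ with N=1747: (385/1747)·0.6054 + (630/1747)·0.6130 + (400/1747)·0.6157 + (332/1747)·0.3948 = 0.570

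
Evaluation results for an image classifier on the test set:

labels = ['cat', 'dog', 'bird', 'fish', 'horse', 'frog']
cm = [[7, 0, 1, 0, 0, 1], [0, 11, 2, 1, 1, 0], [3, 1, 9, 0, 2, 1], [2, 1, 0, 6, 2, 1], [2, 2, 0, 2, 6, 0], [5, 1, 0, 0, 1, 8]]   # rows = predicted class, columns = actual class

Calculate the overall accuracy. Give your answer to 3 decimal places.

Accuracy = trace / total = (7+11+9+6+6+8=47) / 79 = 47/79 = 0.595

0.595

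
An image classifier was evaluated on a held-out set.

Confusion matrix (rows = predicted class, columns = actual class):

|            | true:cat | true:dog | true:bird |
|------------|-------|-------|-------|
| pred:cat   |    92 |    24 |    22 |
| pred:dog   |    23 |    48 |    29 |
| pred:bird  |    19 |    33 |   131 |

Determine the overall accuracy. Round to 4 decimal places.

Accuracy = trace / total = (92+48+131=271) / 421 = 271/421 = 0.6437

0.6437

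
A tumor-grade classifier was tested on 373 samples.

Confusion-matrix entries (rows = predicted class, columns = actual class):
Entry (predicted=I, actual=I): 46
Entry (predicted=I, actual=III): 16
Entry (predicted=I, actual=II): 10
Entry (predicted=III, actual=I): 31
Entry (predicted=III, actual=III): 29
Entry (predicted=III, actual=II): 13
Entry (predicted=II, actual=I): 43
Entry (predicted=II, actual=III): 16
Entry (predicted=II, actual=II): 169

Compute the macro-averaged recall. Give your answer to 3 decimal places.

Per-class recall (TP/(TP+FN)):
  I: TP=46, FN=31+43=74 → 46/120 = 0.3833
  III: TP=29, FN=16+16=32 → 29/61 = 0.4754
  II: TP=169, FN=10+13=23 → 169/192 = 0.8802
Macro-recall = mean = (0.3833 + 0.4754 + 0.8802) / 3 = 0.580

0.580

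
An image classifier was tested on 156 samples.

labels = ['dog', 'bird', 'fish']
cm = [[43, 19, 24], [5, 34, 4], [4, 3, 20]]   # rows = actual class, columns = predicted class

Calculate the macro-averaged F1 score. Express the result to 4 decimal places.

Per-class F1 score (2·TP/(2·TP+FP+FN)):
  dog: TP=43, FP=5+4=9, FN=19+24=43 → 86/138 = 0.62319
  bird: TP=34, FP=19+3=22, FN=5+4=9 → 68/99 = 0.68687
  fish: TP=20, FP=24+4=28, FN=4+3=7 → 40/75 = 0.53333
Macro-F1 score = mean = (0.62319 + 0.68687 + 0.53333) / 3 = 0.6145

0.6145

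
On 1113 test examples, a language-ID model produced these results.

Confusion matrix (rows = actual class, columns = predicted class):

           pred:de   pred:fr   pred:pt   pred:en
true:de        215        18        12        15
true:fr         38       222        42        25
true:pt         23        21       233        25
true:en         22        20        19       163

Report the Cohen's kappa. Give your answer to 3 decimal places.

0.663

Observed agreement pₒ = trace/N = 833/1113 = 0.7484
Expected agreement pₑ = Σ (rowᵢ·colᵢ)/N² = (260·298 + 327·281 + 302·306 + 224·228)/1113² = 0.2525
κ = (pₒ − pₑ)/(1 − pₑ) = (0.7484 − 0.2525)/(1 − 0.2525) = 0.663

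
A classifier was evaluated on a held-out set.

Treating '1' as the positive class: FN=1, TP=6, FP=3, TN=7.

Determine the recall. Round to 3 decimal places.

0.857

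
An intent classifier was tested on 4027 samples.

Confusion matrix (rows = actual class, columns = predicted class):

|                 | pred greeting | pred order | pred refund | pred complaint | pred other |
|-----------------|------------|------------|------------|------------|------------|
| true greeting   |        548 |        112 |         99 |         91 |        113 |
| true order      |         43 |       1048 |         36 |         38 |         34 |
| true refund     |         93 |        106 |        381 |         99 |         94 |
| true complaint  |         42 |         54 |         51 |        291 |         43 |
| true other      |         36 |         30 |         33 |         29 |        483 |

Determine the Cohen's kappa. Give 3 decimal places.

Observed agreement pₒ = trace/N = 2751/4027 = 0.6831
Expected agreement pₑ = Σ (rowᵢ·colᵢ)/N² = (963·762 + 1199·1350 + 773·600 + 481·548 + 611·767)/4027² = 0.2188
κ = (pₒ − pₑ)/(1 − pₑ) = (0.6831 − 0.2188)/(1 − 0.2188) = 0.594

0.594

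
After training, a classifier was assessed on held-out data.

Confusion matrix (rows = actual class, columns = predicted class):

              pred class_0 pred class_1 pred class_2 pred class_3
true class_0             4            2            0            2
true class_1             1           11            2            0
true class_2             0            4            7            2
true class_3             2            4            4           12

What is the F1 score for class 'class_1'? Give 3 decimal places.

0.629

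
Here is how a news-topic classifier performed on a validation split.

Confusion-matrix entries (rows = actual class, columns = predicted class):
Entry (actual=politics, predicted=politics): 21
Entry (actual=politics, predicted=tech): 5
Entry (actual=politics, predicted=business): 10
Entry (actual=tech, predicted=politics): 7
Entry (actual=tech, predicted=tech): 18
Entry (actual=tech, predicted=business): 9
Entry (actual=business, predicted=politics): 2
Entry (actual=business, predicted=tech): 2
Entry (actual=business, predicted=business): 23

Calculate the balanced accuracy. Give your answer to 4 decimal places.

0.6549

Balanced accuracy = mean of per-class recall.
  politics: recall = 21/36 = 0.58333
  tech: recall = 18/34 = 0.52941
  business: recall = 23/27 = 0.85185
Mean = (0.58333 + 0.52941 + 0.85185) / 3 = 0.6549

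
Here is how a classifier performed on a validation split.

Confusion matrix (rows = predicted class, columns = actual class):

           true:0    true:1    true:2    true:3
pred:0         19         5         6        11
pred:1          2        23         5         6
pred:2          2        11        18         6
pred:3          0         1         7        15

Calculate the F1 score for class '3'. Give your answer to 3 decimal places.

0.492

Take TP from the diagonal, FP from the rest of the '3' prediction marginal, FN from the rest of the '3' actual marginal.
F1 score = 2·TP/(2·TP+FP+FN).
3: TP=15, FP=0+1+7=8, FN=11+6+6=23 → 30/61 = 0.4918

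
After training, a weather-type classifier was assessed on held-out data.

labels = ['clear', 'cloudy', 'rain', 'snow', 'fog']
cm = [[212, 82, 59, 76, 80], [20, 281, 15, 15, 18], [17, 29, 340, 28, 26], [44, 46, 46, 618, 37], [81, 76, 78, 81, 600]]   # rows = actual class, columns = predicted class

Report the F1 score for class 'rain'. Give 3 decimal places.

0.695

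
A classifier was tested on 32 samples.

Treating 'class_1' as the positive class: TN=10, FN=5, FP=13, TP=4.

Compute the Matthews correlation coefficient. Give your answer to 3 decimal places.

-0.109

MCC = (TP·TN − FP·FN) / √((TP+FP)(TP+FN)(TN+FP)(TN+FN))
Numerator = 4·10 − 13·5 = -25
Denominator = √(17·9·23·15) = √52785 = 229.7499
MCC = -25 / 229.7499 = -0.109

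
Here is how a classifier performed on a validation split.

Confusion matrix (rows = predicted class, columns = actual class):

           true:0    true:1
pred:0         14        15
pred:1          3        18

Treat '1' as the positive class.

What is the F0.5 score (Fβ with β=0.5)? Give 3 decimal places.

Fβ = (1+β²)·TP / ((1+β²)·TP + β²·FN + FP), with β²=1/4
= 1.25·18 / (1.25·18 + 0.25·15 + 3) = 0.769

0.769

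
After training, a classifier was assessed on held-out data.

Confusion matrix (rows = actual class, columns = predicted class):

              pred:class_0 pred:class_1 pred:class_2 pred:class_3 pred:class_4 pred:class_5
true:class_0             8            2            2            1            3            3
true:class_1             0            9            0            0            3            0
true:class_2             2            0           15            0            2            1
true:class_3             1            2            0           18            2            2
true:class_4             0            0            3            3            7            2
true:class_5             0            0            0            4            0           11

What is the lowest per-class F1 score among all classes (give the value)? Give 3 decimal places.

Per-class F1 score (2·TP/(2·TP+FP+FN)):
  class_0: TP=8, FP=0+2+1+0+0=3, FN=2+2+1+3+3=11 → 16/30 = 0.5333
  class_1: TP=9, FP=2+0+2+0+0=4, FN=0+0+0+3+0=3 → 18/25 = 0.7200
  class_2: TP=15, FP=2+0+0+3+0=5, FN=2+0+0+2+1=5 → 30/40 = 0.7500
  class_3: TP=18, FP=1+0+0+3+4=8, FN=1+2+0+2+2=7 → 36/51 = 0.7059
  class_4: TP=7, FP=3+3+2+2+0=10, FN=0+0+3+3+2=8 → 14/32 = 0.4375
  class_5: TP=11, FP=3+0+1+2+2=8, FN=0+0+0+4+0=4 → 22/34 = 0.6471
Lowest is class 'class_4' with F1 score = 0.438.

0.438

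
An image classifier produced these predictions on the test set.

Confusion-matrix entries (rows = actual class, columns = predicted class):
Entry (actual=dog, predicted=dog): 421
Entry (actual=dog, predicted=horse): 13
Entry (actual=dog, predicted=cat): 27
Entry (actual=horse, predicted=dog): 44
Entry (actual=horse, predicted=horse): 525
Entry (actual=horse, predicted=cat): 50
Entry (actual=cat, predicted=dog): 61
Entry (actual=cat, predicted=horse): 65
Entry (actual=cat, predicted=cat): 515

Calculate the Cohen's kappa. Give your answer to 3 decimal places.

0.772

Observed agreement pₒ = trace/N = 1461/1721 = 0.8489
Expected agreement pₑ = Σ (rowᵢ·colᵢ)/N² = (461·526 + 619·603 + 641·592)/1721² = 0.3360
κ = (pₒ − pₑ)/(1 − pₑ) = (0.8489 − 0.3360)/(1 − 0.3360) = 0.772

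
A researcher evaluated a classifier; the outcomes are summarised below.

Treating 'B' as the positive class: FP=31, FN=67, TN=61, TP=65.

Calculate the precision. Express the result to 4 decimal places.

0.6771

Precision = TP/(TP+FP) = 65/(65+31) = 65/96 = 0.6771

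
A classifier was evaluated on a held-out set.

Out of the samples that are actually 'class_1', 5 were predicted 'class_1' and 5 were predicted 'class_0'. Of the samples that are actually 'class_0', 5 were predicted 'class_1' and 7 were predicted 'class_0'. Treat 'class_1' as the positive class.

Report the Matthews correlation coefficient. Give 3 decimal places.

0.083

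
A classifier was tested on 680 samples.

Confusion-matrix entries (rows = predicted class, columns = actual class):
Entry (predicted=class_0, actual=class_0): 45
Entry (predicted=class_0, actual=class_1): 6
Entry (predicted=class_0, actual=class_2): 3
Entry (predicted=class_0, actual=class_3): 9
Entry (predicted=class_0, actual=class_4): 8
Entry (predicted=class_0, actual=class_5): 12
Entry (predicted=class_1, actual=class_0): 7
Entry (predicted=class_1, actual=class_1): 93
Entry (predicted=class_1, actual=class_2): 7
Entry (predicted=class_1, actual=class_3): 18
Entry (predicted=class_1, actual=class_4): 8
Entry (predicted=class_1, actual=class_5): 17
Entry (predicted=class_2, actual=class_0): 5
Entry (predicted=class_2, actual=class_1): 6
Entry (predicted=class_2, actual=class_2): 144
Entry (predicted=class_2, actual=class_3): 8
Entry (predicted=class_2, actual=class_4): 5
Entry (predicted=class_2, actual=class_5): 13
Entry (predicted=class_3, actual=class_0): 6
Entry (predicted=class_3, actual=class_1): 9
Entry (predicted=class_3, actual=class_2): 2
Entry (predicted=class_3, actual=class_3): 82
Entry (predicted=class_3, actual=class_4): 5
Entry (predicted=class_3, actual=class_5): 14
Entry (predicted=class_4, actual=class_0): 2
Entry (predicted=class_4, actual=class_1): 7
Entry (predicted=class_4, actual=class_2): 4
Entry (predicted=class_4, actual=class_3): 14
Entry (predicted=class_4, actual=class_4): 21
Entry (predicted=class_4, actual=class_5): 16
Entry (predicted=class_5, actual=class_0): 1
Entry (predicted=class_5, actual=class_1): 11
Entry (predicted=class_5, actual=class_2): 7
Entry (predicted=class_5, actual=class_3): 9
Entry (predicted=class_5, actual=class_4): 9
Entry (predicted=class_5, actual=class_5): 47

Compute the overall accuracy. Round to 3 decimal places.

Accuracy = trace / total = (45+93+144+82+21+47=432) / 680 = 432/680 = 0.635

0.635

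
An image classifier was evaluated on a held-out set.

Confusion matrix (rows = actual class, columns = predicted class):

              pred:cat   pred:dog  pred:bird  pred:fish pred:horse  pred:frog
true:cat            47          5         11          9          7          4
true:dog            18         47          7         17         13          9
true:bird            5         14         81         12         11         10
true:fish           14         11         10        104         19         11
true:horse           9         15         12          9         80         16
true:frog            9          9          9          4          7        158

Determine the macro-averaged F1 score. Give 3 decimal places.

Per-class F1 score (2·TP/(2·TP+FP+FN)):
  cat: TP=47, FP=18+5+14+9+9=55, FN=5+11+9+7+4=36 → 94/185 = 0.5081
  dog: TP=47, FP=5+14+11+15+9=54, FN=18+7+17+13+9=64 → 94/212 = 0.4434
  bird: TP=81, FP=11+7+10+12+9=49, FN=5+14+12+11+10=52 → 162/263 = 0.6160
  fish: TP=104, FP=9+17+12+9+4=51, FN=14+11+10+19+11=65 → 208/324 = 0.6420
  horse: TP=80, FP=7+13+11+19+7=57, FN=9+15+12+9+16=61 → 160/278 = 0.5755
  frog: TP=158, FP=4+9+10+11+16=50, FN=9+9+9+4+7=38 → 316/404 = 0.7822
Macro-F1 score = mean = (0.5081 + 0.4434 + 0.6160 + 0.6420 + 0.5755 + 0.7822) / 6 = 0.595

0.595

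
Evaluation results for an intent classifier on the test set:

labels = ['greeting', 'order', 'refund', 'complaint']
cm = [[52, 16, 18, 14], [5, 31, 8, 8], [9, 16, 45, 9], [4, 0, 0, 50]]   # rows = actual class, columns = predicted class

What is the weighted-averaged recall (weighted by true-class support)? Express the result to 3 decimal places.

0.625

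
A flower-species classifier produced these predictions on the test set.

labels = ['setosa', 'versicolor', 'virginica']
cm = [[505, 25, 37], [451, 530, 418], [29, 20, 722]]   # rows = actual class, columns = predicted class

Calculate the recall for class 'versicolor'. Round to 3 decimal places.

0.379

recall = TP/(TP+FN).
versicolor: TP=530, FN=451+418=869 → 530/1399 = 0.3788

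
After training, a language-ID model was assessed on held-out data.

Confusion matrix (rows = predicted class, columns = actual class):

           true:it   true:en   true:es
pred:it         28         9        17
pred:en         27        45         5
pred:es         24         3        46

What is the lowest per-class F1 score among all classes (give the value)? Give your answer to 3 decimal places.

Per-class F1 score (2·TP/(2·TP+FP+FN)):
  it: TP=28, FP=9+17=26, FN=27+24=51 → 56/133 = 0.4211
  en: TP=45, FP=27+5=32, FN=9+3=12 → 90/134 = 0.6716
  es: TP=46, FP=24+3=27, FN=17+5=22 → 92/141 = 0.6525
Lowest is class 'it' with F1 score = 0.421.

0.421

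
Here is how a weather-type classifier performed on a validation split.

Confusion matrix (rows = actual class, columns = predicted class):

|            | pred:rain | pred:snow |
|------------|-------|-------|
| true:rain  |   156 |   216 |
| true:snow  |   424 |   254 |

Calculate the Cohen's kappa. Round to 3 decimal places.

Observed agreement pₒ = trace/N = 410/1050 = 0.3905
Expected agreement pₑ = Σ (rowᵢ·colᵢ)/N² = (372·580 + 678·470)/1050² = 0.4847
κ = (pₒ − pₑ)/(1 − pₑ) = (0.3905 − 0.4847)/(1 − 0.4847) = -0.183

-0.183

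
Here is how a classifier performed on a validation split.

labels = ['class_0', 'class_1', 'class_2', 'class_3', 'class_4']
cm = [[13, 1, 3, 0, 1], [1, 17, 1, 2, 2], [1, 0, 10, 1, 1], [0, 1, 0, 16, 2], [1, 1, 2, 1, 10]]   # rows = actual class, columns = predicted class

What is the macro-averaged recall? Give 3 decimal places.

0.748

Per-class recall (TP/(TP+FN)):
  class_0: TP=13, FN=1+3+0+1=5 → 13/18 = 0.7222
  class_1: TP=17, FN=1+1+2+2=6 → 17/23 = 0.7391
  class_2: TP=10, FN=1+0+1+1=3 → 10/13 = 0.7692
  class_3: TP=16, FN=0+1+0+2=3 → 16/19 = 0.8421
  class_4: TP=10, FN=1+1+2+1=5 → 10/15 = 0.6667
Macro-recall = mean = (0.7222 + 0.7391 + 0.7692 + 0.8421 + 0.6667) / 5 = 0.748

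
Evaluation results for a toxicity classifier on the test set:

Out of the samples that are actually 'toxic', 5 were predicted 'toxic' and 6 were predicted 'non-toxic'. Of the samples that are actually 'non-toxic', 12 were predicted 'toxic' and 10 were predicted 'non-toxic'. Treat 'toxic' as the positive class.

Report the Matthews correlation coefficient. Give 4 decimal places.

MCC = (TP·TN − FP·FN) / √((TP+FP)(TP+FN)(TN+FP)(TN+FN))
Numerator = 5·10 − 12·6 = -22
Denominator = √(17·11·22·16) = √65824 = 256.5619
MCC = -22 / 256.5619 = -0.0857

-0.0857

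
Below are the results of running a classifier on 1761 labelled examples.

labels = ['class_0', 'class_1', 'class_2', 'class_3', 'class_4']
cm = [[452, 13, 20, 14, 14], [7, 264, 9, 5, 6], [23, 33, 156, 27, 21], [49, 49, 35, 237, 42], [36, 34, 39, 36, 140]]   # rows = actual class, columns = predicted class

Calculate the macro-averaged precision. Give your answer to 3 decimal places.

0.688

Per-class precision (TP/(TP+FP)):
  class_0: TP=452, FP=7+23+49+36=115 → 452/567 = 0.7972
  class_1: TP=264, FP=13+33+49+34=129 → 264/393 = 0.6718
  class_2: TP=156, FP=20+9+35+39=103 → 156/259 = 0.6023
  class_3: TP=237, FP=14+5+27+36=82 → 237/319 = 0.7429
  class_4: TP=140, FP=14+6+21+42=83 → 140/223 = 0.6278
Macro-precision = mean = (0.7972 + 0.6718 + 0.6023 + 0.7429 + 0.6278) / 5 = 0.688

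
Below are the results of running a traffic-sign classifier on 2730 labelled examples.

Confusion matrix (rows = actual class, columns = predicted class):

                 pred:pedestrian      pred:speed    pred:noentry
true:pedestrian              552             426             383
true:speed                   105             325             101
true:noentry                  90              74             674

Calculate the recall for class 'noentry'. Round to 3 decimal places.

0.804

Treat 'noentry' as positive and all other classes as negative.
recall = TP/(TP+FN).
noentry: TP=674, FN=90+74=164 → 674/838 = 0.8043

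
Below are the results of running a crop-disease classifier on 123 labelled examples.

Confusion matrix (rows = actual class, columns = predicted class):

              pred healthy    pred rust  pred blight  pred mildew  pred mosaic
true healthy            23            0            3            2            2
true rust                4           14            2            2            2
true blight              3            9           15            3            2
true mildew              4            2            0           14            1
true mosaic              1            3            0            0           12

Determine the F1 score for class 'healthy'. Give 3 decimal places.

0.708

Treat 'healthy' as positive and all other classes as negative.
F1 score = 2·TP/(2·TP+FP+FN).
healthy: TP=23, FP=4+3+4+1=12, FN=0+3+2+2=7 → 46/65 = 0.7077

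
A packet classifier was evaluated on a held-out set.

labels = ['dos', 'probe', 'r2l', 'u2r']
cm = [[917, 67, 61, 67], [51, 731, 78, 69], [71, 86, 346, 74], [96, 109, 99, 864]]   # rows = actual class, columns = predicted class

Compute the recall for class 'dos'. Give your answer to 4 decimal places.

0.8246

Take TP from the diagonal, FP from the rest of the 'dos' prediction marginal, FN from the rest of the 'dos' actual marginal.
recall = TP/(TP+FN).
dos: TP=917, FN=67+61+67=195 → 917/1112 = 0.82464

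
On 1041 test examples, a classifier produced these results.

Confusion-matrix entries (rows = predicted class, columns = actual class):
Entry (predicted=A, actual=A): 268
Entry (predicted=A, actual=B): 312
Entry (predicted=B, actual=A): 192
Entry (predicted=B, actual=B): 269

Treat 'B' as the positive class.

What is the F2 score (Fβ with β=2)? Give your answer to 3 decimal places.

0.483

Fβ = (1+β²)·TP / ((1+β²)·TP + β²·FN + FP), with β²=4
= 5·269 / (5·269 + 4·312 + 192) = 0.483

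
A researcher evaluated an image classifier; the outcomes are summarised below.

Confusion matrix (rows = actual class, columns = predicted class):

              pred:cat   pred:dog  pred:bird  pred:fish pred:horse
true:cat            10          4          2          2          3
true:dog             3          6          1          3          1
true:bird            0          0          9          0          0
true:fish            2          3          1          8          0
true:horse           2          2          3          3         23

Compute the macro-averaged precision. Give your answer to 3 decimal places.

0.581

Per-class precision (TP/(TP+FP)):
  cat: TP=10, FP=3+0+2+2=7 → 10/17 = 0.5882
  dog: TP=6, FP=4+0+3+2=9 → 6/15 = 0.4000
  bird: TP=9, FP=2+1+1+3=7 → 9/16 = 0.5625
  fish: TP=8, FP=2+3+0+3=8 → 8/16 = 0.5000
  horse: TP=23, FP=3+1+0+0=4 → 23/27 = 0.8519
Macro-precision = mean = (0.5882 + 0.4000 + 0.5625 + 0.5000 + 0.8519) / 5 = 0.581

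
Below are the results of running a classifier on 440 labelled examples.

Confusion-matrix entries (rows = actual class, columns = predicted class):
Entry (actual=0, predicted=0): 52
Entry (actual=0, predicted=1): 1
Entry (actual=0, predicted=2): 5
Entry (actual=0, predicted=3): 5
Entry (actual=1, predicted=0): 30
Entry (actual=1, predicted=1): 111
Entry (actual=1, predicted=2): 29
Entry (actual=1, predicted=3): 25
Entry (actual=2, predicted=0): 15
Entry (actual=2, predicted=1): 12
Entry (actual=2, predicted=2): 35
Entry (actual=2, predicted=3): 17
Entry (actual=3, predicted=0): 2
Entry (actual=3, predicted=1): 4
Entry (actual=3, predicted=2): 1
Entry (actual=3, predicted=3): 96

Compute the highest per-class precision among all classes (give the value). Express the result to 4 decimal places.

0.8672

Per-class precision (TP/(TP+FP)):
  0: TP=52, FP=30+15+2=47 → 52/99 = 0.52525
  1: TP=111, FP=1+12+4=17 → 111/128 = 0.86719
  2: TP=35, FP=5+29+1=35 → 35/70 = 0.50000
  3: TP=96, FP=5+25+17=47 → 96/143 = 0.67133
Highest is class '1' with precision = 0.8672.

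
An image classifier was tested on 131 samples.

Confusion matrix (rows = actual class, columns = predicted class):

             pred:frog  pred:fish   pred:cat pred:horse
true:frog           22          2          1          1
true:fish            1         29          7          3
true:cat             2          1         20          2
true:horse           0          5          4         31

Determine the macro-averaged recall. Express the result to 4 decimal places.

Per-class recall (TP/(TP+FN)):
  frog: TP=22, FN=2+1+1=4 → 22/26 = 0.84615
  fish: TP=29, FN=1+7+3=11 → 29/40 = 0.72500
  cat: TP=20, FN=2+1+2=5 → 20/25 = 0.80000
  horse: TP=31, FN=0+5+4=9 → 31/40 = 0.77500
Macro-recall = mean = (0.84615 + 0.72500 + 0.80000 + 0.77500) / 4 = 0.7865

0.7865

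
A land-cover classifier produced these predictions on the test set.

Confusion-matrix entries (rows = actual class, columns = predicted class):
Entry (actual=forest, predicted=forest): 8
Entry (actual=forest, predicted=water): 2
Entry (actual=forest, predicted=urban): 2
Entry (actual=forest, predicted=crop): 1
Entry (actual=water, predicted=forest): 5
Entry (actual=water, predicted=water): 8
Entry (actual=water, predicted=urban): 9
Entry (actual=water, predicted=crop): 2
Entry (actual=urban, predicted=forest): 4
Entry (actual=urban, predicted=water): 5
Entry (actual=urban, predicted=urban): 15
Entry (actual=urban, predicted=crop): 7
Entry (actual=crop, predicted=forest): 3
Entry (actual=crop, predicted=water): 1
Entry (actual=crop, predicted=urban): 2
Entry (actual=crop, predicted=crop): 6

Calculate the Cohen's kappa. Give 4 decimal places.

Observed agreement pₒ = trace/N = 37/80 = 0.46250
Expected agreement pₑ = Σ (rowᵢ·colᵢ)/N² = (13·20 + 24·16 + 31·28 + 12·16)/80² = 0.26625
κ = (pₒ − pₑ)/(1 − pₑ) = (0.46250 − 0.26625)/(1 − 0.26625) = 0.2675

0.2675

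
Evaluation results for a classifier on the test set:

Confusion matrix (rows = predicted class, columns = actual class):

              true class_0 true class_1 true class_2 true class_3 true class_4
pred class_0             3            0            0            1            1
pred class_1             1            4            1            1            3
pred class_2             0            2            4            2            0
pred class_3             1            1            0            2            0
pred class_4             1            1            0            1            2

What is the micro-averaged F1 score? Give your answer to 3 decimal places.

0.469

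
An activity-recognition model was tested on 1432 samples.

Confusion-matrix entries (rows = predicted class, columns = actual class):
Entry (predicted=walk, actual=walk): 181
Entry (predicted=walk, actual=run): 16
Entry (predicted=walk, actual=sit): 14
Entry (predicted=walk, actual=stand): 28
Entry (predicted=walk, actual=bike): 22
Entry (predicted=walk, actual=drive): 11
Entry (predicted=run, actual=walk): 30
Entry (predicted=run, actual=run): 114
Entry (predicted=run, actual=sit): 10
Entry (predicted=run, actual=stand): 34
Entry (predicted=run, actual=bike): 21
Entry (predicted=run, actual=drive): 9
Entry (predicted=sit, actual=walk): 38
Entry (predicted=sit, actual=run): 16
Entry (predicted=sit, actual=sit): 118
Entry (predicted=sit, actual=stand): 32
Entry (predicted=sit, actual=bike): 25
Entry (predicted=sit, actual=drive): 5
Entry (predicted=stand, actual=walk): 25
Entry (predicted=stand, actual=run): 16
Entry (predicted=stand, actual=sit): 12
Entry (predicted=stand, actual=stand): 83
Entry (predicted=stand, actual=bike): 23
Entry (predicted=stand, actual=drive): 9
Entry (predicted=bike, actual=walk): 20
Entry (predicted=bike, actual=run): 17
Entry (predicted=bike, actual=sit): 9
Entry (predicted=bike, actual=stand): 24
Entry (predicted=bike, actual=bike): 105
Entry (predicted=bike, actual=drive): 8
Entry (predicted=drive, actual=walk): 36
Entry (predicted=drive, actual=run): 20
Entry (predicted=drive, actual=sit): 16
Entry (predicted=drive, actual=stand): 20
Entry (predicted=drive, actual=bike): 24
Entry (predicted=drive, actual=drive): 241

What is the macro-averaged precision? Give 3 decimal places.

0.573

Per-class precision (TP/(TP+FP)):
  walk: TP=181, FP=16+14+28+22+11=91 → 181/272 = 0.6654
  run: TP=114, FP=30+10+34+21+9=104 → 114/218 = 0.5229
  sit: TP=118, FP=38+16+32+25+5=116 → 118/234 = 0.5043
  stand: TP=83, FP=25+16+12+23+9=85 → 83/168 = 0.4940
  bike: TP=105, FP=20+17+9+24+8=78 → 105/183 = 0.5738
  drive: TP=241, FP=36+20+16+20+24=116 → 241/357 = 0.6751
Macro-precision = mean = (0.6654 + 0.5229 + 0.5043 + 0.4940 + 0.5738 + 0.6751) / 6 = 0.573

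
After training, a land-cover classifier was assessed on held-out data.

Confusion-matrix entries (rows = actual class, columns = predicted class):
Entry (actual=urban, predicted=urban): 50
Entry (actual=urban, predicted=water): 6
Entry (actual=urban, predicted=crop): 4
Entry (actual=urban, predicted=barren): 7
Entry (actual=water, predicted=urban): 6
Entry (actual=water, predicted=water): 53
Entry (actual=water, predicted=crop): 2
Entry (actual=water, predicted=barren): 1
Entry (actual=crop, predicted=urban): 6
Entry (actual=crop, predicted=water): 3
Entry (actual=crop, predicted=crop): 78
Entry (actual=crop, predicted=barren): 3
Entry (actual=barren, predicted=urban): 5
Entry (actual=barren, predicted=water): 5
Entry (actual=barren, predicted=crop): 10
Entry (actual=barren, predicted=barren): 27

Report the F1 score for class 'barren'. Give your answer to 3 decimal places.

F1 score = 2·TP/(2·TP+FP+FN).
barren: TP=27, FP=7+1+3=11, FN=5+5+10=20 → 54/85 = 0.6353

0.635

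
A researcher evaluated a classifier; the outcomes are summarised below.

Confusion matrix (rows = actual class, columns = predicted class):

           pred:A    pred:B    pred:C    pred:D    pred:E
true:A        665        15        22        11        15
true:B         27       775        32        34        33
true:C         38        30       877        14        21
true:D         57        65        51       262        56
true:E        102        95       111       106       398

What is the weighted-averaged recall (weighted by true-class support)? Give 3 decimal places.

0.761

Per-class recall (TP/(TP+FN)):
  A: TP=665, FN=15+22+11+15=63 → 665/728 = 0.9135
  B: TP=775, FN=27+32+34+33=126 → 775/901 = 0.8602
  C: TP=877, FN=38+30+14+21=103 → 877/980 = 0.8949
  D: TP=262, FN=57+65+51+56=229 → 262/491 = 0.5336
  E: TP=398, FN=102+95+111+106=414 → 398/812 = 0.4901
Weighted-recall = Σ (supportᵢ/N)·recallᵢ with N=3912: (728/3912)·0.9135 + (901/3912)·0.8602 + (980/3912)·0.8949 + (491/3912)·0.5336 + (812/3912)·0.4901 = 0.761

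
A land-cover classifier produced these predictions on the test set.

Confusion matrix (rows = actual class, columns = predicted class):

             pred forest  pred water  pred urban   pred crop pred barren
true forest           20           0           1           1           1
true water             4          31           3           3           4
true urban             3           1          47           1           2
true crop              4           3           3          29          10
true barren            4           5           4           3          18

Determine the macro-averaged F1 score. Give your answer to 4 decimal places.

Per-class F1 score (2·TP/(2·TP+FP+FN)):
  forest: TP=20, FP=4+3+4+4=15, FN=0+1+1+1=3 → 40/58 = 0.68966
  water: TP=31, FP=0+1+3+5=9, FN=4+3+3+4=14 → 62/85 = 0.72941
  urban: TP=47, FP=1+3+3+4=11, FN=3+1+1+2=7 → 94/112 = 0.83929
  crop: TP=29, FP=1+3+1+3=8, FN=4+3+3+10=20 → 58/86 = 0.67442
  barren: TP=18, FP=1+4+2+10=17, FN=4+5+4+3=16 → 36/69 = 0.52174
Macro-F1 score = mean = (0.68966 + 0.72941 + 0.83929 + 0.67442 + 0.52174) / 5 = 0.6909

0.6909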